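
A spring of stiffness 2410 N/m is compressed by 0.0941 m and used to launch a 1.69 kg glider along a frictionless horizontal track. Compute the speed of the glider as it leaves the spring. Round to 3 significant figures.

v = 3.55 m/s

The glider leaves the spring when the spring is at natural length, so ½kx² = ½mv²
v = x√(k/m) = 0.0941 × √(2410/1.69) = 3.553 m/s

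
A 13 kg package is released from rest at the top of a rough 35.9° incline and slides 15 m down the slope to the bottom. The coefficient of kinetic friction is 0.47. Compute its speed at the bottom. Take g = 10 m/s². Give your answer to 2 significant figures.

Energy: mgh = ½mv² + W_f, with h = L sinθ and W_f = μ_k (mg cosθ) L
mgh = mgL sinθ = (13)(10)(15)sin35.9° = 1143.4 J
W_f = μ_k mg cosθ · L = (0.47)(13)(10)cos35.9°·15 = 742.4 J
½mv² = 1143.4 − 742.4 = 401.02 J
v = √(2 × 401.02/13) = 7.855 m/s

v = 7.9 m/s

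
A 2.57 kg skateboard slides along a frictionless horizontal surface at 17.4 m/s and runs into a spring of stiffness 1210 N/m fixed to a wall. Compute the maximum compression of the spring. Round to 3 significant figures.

All KE is stored as spring PE at maximum compression: ½mv² = ½kx²
x = v√(m/k) = 17.4 × √(2.57/1210) = 0.8019 m

x = 0.802 m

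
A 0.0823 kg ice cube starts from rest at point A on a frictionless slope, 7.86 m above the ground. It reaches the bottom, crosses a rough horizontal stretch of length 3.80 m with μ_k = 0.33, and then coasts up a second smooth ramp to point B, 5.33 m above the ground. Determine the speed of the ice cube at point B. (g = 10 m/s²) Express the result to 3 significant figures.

Energy at A: mgh₁ = (0.0823)(10)(7.86) = 6.4688 J
Friction loss: W_f = μ_k mg d = 1.032 J
At B: ½mv² + mgh₂ = mgh₁ − W_f
½mv² = 6.4688 − 1.032 − 4.3866 = 1.0501 J
v = √(2 × 1.0501/0.0823) = 5.052 m/s

v = 5.05 m/s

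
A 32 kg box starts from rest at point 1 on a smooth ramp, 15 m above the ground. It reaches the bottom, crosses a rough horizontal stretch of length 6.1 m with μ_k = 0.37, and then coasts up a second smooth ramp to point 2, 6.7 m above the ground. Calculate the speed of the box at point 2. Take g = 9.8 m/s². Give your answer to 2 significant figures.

v = 11 m/s

Energy at 1: mgh₁ = (32)(9.8)(15) = 4704.0 J
Friction loss: W_f = μ_k mg d = 707.8 J
At 2: ½mv² + mgh₂ = mgh₁ − W_f
½mv² = 4704.0 − 707.8 − 2101.1 = 1895.1 J
v = √(2 × 1895.1/32) = 10.88 m/s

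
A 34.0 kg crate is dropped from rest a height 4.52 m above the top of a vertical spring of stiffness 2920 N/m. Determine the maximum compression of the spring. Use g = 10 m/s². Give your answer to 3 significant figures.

x = 1.15 m

Take the reference level at the top of the uncompressed spring. At max compression the crate has fallen H + x and is momentarily at rest:
mg(H + x) = ½kx²
½(2920)x² − (34.0)(10)x − (34.0)(10)(4.52) = 0
1460x² − 340.0x − 1537 = 0
x = [340.0 + √(115600 + 8.9749e+06)]/(2 × 1460) = 1.149 m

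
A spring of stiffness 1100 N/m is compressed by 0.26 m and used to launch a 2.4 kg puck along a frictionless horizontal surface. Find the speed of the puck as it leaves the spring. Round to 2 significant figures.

v = 5.6 m/s

Spring PE converts entirely to kinetic energy: ½kx² = ½mv²
v = x√(k/m) = 0.26 × √(1100/2.4) = 5.566 m/s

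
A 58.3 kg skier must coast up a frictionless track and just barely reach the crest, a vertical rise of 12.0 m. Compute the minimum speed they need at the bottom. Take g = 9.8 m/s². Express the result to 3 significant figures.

v = 15.3 m/s

At the top they are momentarily at rest, so all KE converts to PE: ½mv² = mgh
v = √(2gh) = √(2 × 9.8 × 12.0) = 15.34 m/s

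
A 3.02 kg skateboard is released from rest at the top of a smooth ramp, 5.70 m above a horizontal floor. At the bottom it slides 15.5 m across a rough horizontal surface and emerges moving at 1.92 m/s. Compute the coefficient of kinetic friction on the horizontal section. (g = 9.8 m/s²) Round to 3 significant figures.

Energy at the top = energy at the end + work done against friction:
mgh = ½mv² + μ_k m g d
mgh = 168.70 J; ½mv² = 5.5665 J
W_f = 168.70 − 5.5665 = 163.1 J
μ_k = W_f/(mg·d) = 163.1/(29.60 × 15.5) = 0.3556

μ_k = 0.356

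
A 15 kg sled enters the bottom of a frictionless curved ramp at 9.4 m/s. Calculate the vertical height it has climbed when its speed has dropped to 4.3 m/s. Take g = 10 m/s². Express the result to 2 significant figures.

Energy balance between the two points: ½mv₁² = ½mv₂² + mgh
h = (v₁² − v₂²)/(2g) = (9.4² − 4.3²)/(2 × 10) = 3.494 m

h = 3.5 m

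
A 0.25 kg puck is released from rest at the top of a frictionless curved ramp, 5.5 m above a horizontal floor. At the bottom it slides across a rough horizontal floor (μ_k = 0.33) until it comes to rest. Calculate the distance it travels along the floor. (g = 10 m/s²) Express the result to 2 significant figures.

d = 17 m

Energy at the top = energy at the end + work done against friction:
At rest all PE has been dissipated by friction: mgh = μ_k m g d
d = h/μ_k = 5.5/0.33 = 16.67 m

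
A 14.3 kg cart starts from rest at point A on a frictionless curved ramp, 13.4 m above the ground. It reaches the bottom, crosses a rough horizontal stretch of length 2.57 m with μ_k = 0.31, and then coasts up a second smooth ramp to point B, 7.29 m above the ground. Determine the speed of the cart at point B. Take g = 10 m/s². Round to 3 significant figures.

Energy at A: mgh₁ = (14.3)(10)(13.4) = 1916.2 J
Friction loss: W_f = μ_k mg d = 113.9 J
At B: ½mv² + mgh₂ = mgh₁ − W_f
½mv² = 1916.2 − 113.9 − 1042.5 = 759.80 J
v = √(2 × 759.80/14.3) = 10.31 m/s

v = 10.3 m/s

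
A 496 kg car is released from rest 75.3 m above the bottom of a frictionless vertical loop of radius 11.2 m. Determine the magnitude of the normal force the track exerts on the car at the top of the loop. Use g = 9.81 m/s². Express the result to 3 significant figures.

N = 41100 N

Energy from release to top (height 2r): mgh = ½mv_top² + mg(2r)
v_top² = 2g(h − 2r) = 2(9.81)(75.3 − 22.40) = 1037.9 m²/s²
At the top, both N and weight point toward the centre: N + mg = mv_top²/r
N = m(v_top²/r − g) = 496(1037.9/11.2 − 9.81) = 41098 N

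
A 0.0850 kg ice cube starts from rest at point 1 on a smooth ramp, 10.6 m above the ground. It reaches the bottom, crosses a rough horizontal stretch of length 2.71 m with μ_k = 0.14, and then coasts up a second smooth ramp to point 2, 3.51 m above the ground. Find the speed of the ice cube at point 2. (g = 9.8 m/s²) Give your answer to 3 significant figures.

Energy at 1: mgh₁ = (0.0850)(9.8)(10.6) = 8.8298 J
Friction loss: W_f = μ_k mg d = 0.3160 J
At 2: ½mv² + mgh₂ = mgh₁ − W_f
½mv² = 8.8298 − 0.3160 − 2.9238 = 5.5899 J
v = √(2 × 5.5899/0.0850) = 11.47 m/s

v = 11.5 m/s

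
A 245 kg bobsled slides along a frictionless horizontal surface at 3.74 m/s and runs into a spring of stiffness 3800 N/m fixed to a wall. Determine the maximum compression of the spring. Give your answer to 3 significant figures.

x = 0.950 m

Conservation of energy between contact and max compression: ½mv² = ½kx²
x = v√(m/k) = 3.74 × √(245/3800) = 0.9496 m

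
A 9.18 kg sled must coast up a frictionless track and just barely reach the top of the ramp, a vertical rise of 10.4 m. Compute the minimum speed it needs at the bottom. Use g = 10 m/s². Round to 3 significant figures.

At the top it is momentarily at rest, so all KE converts to PE: ½mv² = mgh
v = √(2gh) = √(2 × 10 × 10.4) = 14.42 m/s

v = 14.4 m/s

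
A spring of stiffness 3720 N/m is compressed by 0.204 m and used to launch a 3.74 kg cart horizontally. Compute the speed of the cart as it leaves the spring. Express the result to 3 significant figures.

v = 6.43 m/s

Spring PE converts entirely to kinetic energy: ½kx² = ½mv²
v = x√(k/m) = 0.204 × √(3720/3.74) = 6.434 m/s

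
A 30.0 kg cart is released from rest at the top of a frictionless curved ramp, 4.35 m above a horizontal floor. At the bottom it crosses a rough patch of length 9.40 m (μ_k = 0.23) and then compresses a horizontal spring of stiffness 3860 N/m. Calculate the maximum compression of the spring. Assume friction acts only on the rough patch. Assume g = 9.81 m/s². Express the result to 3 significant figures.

x = 0.578 m

Initial energy: E₁ = mgh = (30.0)(9.81)(4.35) = 1280.2 J
Friction removes W_f = μ_k mg d = (0.23)(30.0)(9.81)(9.40) = 636.3 J
Energy reaching the spring: E = 1280.2 − 636.3 = 643.93 J
At max compression ½kx² = E ⇒ x = √(2E/k) = √(2 × 643.93/3860) = 0.5776 m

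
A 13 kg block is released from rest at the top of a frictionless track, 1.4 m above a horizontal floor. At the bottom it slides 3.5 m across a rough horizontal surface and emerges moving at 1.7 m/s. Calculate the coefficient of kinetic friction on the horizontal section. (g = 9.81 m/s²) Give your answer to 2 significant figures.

μ_k = 0.36

Applying the work–energy principle:
mgh = ½mv² + μ_k m g d
mgh = 178.54 J; ½mv² = 18.785 J
W_f = 178.54 − 18.785 = 159.8 J
μ_k = W_f/(mg·d) = 159.8/(127.5 × 3.5) = 0.3579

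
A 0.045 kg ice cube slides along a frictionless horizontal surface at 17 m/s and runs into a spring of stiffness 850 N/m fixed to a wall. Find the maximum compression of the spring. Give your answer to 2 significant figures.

x = 0.12 m

All KE is stored as spring PE at maximum compression: ½mv² = ½kx²
x = v√(m/k) = 17 × √(0.045/850) = 0.1237 m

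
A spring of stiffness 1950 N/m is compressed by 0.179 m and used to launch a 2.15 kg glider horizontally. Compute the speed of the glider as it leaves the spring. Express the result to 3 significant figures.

v = 5.39 m/s

Spring PE converts entirely to kinetic energy: ½kx² = ½mv²
v = x√(k/m) = 0.179 × √(1950/2.15) = 5.391 m/s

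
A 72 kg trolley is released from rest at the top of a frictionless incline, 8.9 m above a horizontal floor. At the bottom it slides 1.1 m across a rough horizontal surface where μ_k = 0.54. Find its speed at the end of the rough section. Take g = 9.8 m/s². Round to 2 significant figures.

v = 13 m/s

Energy bookkeeping (friction removes W_f = μ_k N d):
mgh = ½mv² + μ_k m g d
W_f = μ_k mg d = (0.54)(72)(9.8)(1.1) = 419.1 J
½mv² = mgh − W_f = 6279.8 − 419.1 = 5860.7 J
v = √(2 × 5860.7/72) = 12.76 m/s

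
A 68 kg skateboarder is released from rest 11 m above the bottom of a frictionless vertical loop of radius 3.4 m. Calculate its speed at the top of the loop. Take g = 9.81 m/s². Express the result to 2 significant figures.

v = 9.1 m/s

Energy conservation: mgh = ½mv_top² + mg(2r)
v_top² = 2g(h − 2r) = 2(9.81)(11 − 6.800) = 82.40
v_top = 9.078 m/s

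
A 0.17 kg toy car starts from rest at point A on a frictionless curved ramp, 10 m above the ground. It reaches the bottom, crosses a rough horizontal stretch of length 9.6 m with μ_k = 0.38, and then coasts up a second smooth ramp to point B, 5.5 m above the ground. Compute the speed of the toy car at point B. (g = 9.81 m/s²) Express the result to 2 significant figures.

Energy at A: mgh₁ = (0.17)(9.81)(10) = 16.677 J
Friction loss: W_f = μ_k mg d = 6.084 J
At B: ½mv² + mgh₂ = mgh₁ − W_f
½mv² = 16.677 − 6.084 − 9.1724 = 1.4209 J
v = √(2 × 1.4209/0.17) = 4.089 m/s

v = 4.1 m/s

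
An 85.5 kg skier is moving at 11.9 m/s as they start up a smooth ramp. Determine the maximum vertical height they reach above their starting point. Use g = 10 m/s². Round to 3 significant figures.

h = 7.08 m

By energy conservation, ½mv² = mgh
h = v²/(2g) = 11.9²/(2 × 10) = 7.081 m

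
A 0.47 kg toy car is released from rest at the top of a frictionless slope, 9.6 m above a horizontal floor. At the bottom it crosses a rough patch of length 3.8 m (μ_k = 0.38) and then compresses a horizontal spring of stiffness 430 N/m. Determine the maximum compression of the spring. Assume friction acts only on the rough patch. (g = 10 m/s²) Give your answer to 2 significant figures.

x = 0.42 m

Initial energy: E₁ = mgh = (0.47)(10)(9.6) = 45.120 J
Friction removes W_f = μ_k mg d = (0.38)(0.47)(10)(3.8) = 6.787 J
Energy reaching the spring: E = 45.120 − 6.787 = 38.333 J
At max compression ½kx² = E ⇒ x = √(2E/k) = √(2 × 38.333/430) = 0.4222 m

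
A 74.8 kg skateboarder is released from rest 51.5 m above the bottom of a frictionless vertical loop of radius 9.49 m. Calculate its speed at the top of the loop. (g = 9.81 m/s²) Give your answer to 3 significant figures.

v = 25.3 m/s

Energy conservation: mgh = ½mv_top² + mg(2r)
v_top² = 2g(h − 2r) = 2(9.81)(51.5 − 18.98) = 638.0
v_top = 25.26 m/s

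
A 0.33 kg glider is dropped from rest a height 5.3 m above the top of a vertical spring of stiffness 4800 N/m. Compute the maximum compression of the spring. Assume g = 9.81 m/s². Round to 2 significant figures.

Take the reference level at the top of the uncompressed spring. At max compression the glider has fallen H + x and is momentarily at rest:
mg(H + x) = ½kx²
½(4800)x² − (0.33)(9.81)x − (0.33)(9.81)(5.3) = 0
2400x² − 3.237x − 17.16 = 0
x = [3.237 + √(10.48 + 164714)]/(2 × 2400) = 0.08523 m

x = 0.085 m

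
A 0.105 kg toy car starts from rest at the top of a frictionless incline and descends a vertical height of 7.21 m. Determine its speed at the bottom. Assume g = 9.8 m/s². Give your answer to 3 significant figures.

v = 11.9 m/s

By conservation of mechanical energy, mgh = ½mv²
v = √(2gh) = √(2 × 9.8 × 7.21) = √141.32 = 11.89 m/s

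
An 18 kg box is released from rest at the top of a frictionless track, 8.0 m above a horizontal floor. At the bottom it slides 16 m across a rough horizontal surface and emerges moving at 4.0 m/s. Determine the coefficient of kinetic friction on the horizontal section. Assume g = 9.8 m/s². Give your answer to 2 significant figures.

Energy at the top = energy at the end + work done against friction:
mgh = ½mv² + μ_k m g d
mgh = 1411.2 J; ½mv² = 144.00 J
W_f = 1411.2 − 144.00 = 1267 J
μ_k = W_f/(mg·d) = 1267/(176.4 × 16) = 0.4490

μ_k = 0.45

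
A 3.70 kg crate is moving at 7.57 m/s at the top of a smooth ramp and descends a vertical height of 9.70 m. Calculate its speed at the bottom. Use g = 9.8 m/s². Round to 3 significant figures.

v = 15.7 m/s

Equating total energy at the two states: ½mv₀² + mgh = ½mv²
v² = v₀² + 2gh = (7.57)² + 2(9.8)(9.70) = 247.42
v = √247.42 = 15.73 m/s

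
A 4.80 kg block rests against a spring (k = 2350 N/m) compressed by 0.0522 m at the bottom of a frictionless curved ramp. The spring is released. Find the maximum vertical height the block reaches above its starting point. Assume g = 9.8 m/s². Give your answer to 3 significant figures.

h = 0.0681 m

At maximum height the block is at rest, so ½kx² = mgh
h = kx²/(2mg) = (2350)(0.0522)²/(2 × 4.80 × 9.8) = 0.06806 m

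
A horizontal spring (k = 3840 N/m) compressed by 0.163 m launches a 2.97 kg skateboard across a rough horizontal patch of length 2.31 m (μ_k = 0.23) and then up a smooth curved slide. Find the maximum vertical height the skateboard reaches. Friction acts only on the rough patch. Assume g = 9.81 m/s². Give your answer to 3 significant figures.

Spring energy: E₀ = ½kx² = ½(3840)(0.163)² = 51.012 J
Friction: W_f = μ_k mg d = (0.23)(2.97)(9.81)(2.31) = 15.48 J
Energy at base of ramp: E = 51.012 − 15.48 = 35.533 J
At max height all remaining energy is PE: mgh = E ⇒ h = E/(mg) = 35.533/(2.97 × 9.81) = 1.220 m

h = 1.22 m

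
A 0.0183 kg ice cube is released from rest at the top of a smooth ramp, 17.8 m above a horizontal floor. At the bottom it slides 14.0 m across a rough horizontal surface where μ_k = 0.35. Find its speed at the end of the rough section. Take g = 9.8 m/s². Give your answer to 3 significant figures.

v = 15.9 m/s

Energy bookkeeping (friction removes W_f = μ_k N d):
mgh = ½mv² + μ_k m g d
W_f = μ_k mg d = (0.35)(0.0183)(9.8)(14.0) = 0.8788 J
½mv² = mgh − W_f = 3.1923 − 0.8788 = 2.3135 J
v = √(2 × 2.3135/0.0183) = 15.90 m/s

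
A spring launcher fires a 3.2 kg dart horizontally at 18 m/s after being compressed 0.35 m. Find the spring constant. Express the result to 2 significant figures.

Spring PE at full compression equals KE at release: ½kx² = ½mv²
k = mv²/x² = (3.2)(18)²/(0.35)² = 8464 N/m

k = 8500 N/m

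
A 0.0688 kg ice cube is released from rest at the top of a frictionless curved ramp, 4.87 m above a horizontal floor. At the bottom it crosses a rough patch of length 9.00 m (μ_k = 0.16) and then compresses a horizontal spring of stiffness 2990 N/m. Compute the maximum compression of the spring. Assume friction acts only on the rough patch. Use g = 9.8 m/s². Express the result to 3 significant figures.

x = 0.0393 m

Initial energy: E₁ = mgh = (0.0688)(9.8)(4.87) = 3.2835 J
Friction removes W_f = μ_k mg d = (0.16)(0.0688)(9.8)(9.00) = 0.9709 J
Energy reaching the spring: E = 3.2835 − 0.9709 = 2.3126 J
At max compression ½kx² = E ⇒ x = √(2E/k) = √(2 × 2.3126/2990) = 0.03933 m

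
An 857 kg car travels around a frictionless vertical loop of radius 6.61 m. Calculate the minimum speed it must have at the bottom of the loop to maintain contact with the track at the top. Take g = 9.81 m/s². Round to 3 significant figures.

v = 18.0 m/s

At the top: mg = mv_top²/r ⇒ v_top² = gr = 64.84 m²/s²
Energy from bottom to top (height 2r): ½mv_bot² = ½mv_top² + mg(2r)
v_bot² = gr + 4gr = 5gr = 324.2
v_bot = √(5gr) = 18.01 m/s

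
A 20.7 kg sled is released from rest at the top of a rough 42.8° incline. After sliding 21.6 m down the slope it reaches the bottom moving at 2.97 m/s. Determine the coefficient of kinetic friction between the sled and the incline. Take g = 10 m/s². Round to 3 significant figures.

μ_k = 0.898

The energy dissipated by friction is the PE lost minus the KE gained:
mgL sinθ = 3037.9 J; ½mv² = 91.296 J
W_f = 3037.9 − 91.296 = 2947 J
μ_k = W_f/(mg cosθ · L) = 2947/(151.9 × 21.6) = 0.8982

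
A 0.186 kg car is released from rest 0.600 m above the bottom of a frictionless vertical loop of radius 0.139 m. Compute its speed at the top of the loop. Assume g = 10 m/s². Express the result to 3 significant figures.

Energy conservation: mgh = ½mv_top² + mg(2r)
v_top² = 2g(h − 2r) = 2(10)(0.600 − 0.2780) = 6.440
v_top = 2.538 m/s

v = 2.54 m/s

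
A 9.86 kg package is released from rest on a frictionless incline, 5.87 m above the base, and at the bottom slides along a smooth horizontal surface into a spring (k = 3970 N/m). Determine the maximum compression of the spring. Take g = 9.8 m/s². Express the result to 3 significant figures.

Gravitational PE at the top equals spring PE at max compression: mgh = ½kx²
x = √(2mgh/k) = √(2 × 9.86 × 9.8 × 5.87 / 3970) = 0.5346 m

x = 0.535 m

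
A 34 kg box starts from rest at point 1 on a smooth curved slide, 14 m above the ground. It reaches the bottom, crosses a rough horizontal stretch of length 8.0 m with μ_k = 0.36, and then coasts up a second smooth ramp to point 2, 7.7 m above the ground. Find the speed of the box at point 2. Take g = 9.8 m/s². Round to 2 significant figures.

v = 8.2 m/s

Energy at 1: mgh₁ = (34)(9.8)(14) = 4664.8 J
Friction loss: W_f = μ_k mg d = 959.6 J
At 2: ½mv² + mgh₂ = mgh₁ − W_f
½mv² = 4664.8 − 959.6 − 2565.6 = 1139.5 J
v = √(2 × 1139.5/34) = 8.187 m/s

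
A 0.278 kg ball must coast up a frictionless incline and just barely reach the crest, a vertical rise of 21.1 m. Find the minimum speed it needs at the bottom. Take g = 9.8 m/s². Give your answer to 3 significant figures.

At the top it is momentarily at rest, so all KE converts to PE: ½mv² = mgh
v = √(2gh) = √(2 × 9.8 × 21.1) = 20.34 m/s

v = 20.3 m/s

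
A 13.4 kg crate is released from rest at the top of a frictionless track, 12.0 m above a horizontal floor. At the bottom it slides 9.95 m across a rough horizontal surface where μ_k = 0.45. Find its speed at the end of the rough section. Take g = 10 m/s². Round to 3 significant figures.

Energy bookkeeping (friction removes W_f = μ_k N d):
mgh = ½mv² + μ_k m g d
W_f = μ_k mg d = (0.45)(13.4)(10)(9.95) = 600.0 J
½mv² = mgh − W_f = 1608.0 − 600.0 = 1008.0 J
v = √(2 × 1008.0/13.4) = 12.27 m/s

v = 12.3 m/s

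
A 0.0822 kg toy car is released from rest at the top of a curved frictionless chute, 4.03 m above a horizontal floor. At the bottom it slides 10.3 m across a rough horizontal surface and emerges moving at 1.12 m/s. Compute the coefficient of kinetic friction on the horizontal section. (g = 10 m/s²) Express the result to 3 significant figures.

μ_k = 0.385

Energy at the top = energy at the end + work done against friction:
mgh = ½mv² + μ_k m g d
mgh = 3.3127 J; ½mv² = 0.051556 J
W_f = 3.3127 − 0.051556 = 3.261 J
μ_k = W_f/(mg·d) = 3.261/(0.8220 × 10.3) = 0.3852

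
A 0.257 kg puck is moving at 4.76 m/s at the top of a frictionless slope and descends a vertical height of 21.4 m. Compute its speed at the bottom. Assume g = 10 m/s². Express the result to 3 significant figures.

v = 21.2 m/s

Mechanical energy is conserved (no friction): ½mv₀² + mgh = ½mv²
The mass cancels from both sides.
v² = v₀² + 2gh = (4.76)² + 2(10)(21.4) = 450.66
v = √450.66 = 21.23 m/s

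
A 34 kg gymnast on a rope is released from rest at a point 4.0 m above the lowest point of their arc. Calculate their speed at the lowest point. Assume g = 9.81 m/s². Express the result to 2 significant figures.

v = 8.9 m/s

Equating total energy at the two states: mgh = ½mv²
v = √(2gh) = √(2 × 9.81 × 4.0) = √78.480 = 8.859 m/s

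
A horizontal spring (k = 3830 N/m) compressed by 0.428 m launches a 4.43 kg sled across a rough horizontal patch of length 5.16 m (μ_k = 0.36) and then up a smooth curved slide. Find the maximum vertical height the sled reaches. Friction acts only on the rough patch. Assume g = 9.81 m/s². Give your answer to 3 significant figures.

Spring energy: E₀ = ½kx² = ½(3830)(0.428)² = 350.80 J
Friction: W_f = μ_k mg d = (0.36)(4.43)(9.81)(5.16) = 80.73 J
Energy at base of ramp: E = 350.80 − 80.73 = 270.07 J
At max height all remaining energy is PE: mgh = E ⇒ h = E/(mg) = 270.07/(4.43 × 9.81) = 6.214 m

h = 6.21 m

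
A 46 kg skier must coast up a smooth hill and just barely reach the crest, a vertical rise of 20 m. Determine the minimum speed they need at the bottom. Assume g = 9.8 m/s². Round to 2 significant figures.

At the top they are momentarily at rest, so all KE converts to PE: ½mv² = mgh
v = √(2gh) = √(2 × 9.8 × 20) = 19.80 m/s

v = 20 m/s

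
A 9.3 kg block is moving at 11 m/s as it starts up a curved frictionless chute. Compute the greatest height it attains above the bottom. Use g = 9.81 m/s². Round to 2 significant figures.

By energy conservation, ½mv² = mgh
h = v²/(2g) = 11²/(2 × 9.81) = 6.167 m

h = 6.2 m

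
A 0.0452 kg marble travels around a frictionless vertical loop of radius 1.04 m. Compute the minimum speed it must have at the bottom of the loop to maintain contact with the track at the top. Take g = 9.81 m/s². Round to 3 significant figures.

v = 7.14 m/s

At the top: mg = mv_top²/r ⇒ v_top² = gr = 10.20 m²/s²
Energy from bottom to top (height 2r): ½mv_bot² = ½mv_top² + mg(2r)
v_bot² = gr + 4gr = 5gr = 51.01
v_bot = √(5gr) = 7.142 m/s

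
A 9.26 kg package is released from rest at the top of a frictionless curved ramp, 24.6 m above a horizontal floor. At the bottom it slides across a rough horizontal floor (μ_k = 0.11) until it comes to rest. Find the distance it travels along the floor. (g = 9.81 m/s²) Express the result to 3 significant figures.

d = 224 m

Energy at the top = energy at the end + work done against friction:
At rest all PE has been dissipated by friction: mgh = μ_k m g d
d = h/μ_k = 24.6/0.11 = 223.6 m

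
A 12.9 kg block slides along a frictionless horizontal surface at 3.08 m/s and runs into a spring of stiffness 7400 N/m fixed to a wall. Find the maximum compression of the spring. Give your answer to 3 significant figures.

x = 0.129 m

All KE is stored as spring PE at maximum compression: ½mv² = ½kx²
x = v√(m/k) = 3.08 × √(12.9/7400) = 0.1286 m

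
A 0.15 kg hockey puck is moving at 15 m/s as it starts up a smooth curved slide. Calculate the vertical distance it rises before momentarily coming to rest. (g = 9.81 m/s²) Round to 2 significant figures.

h = 11 m

Setting KE at the bottom equal to PE gained: ½mv² = mgh
h = v²/(2g) = 15²/(2 × 9.81) = 11.47 m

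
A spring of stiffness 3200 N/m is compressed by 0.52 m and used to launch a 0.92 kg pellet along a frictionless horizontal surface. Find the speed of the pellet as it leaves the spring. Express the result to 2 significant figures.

v = 31 m/s

The pellet leaves the spring when the spring is at natural length, so ½kx² = ½mv²
v = x√(k/m) = 0.52 × √(3200/0.92) = 30.67 m/s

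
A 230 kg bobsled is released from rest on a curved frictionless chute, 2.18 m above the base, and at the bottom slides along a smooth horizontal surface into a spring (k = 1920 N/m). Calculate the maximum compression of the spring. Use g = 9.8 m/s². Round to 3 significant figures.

At max compression the bobsled is momentarily at rest: mgh = ½kx²
x = √(2mgh/k) = √(2 × 230 × 9.8 × 2.18 / 1920) = 2.262 m

x = 2.26 m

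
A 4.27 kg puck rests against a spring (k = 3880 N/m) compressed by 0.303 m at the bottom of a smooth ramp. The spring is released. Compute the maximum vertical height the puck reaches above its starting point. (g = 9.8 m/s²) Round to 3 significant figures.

At maximum height the puck is at rest, so ½kx² = mgh
h = kx²/(2mg) = (3880)(0.303)²/(2 × 4.27 × 9.8) = 4.256 m

h = 4.26 m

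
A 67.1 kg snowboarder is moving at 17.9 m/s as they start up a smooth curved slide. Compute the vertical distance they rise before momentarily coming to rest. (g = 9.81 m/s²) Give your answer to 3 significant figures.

h = 16.3 m

By energy conservation, ½mv² = mgh
h = v²/(2g) = 17.9²/(2 × 9.81) = 16.33 m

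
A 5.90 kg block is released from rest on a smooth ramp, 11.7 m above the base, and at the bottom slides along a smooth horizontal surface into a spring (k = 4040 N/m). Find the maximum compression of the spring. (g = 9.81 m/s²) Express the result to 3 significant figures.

x = 0.579 m

At max compression the block is momentarily at rest: mgh = ½kx²
x = √(2mgh/k) = √(2 × 5.90 × 9.81 × 11.7 / 4040) = 0.5790 m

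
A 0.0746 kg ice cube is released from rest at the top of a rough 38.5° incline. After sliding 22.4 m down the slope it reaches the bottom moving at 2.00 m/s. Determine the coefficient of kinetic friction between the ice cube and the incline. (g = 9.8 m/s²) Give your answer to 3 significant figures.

μ_k = 0.784

The energy dissipated by friction is the PE lost minus the KE gained:
mgL sinθ = 10.194 J; ½mv² = 0.14920 J
W_f = 10.194 − 0.14920 = 10.05 J
μ_k = W_f/(mg cosθ · L) = 10.05/(0.5721 × 22.4) = 0.7838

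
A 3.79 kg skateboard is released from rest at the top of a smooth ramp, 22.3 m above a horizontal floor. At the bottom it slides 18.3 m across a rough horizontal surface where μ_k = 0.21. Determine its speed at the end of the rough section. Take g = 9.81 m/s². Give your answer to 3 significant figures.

Applying the work–energy principle:
mgh = ½mv² + μ_k m g d
W_f = μ_k mg d = (0.21)(3.79)(9.81)(18.3) = 142.9 J
½mv² = mgh − W_f = 829.11 − 142.9 = 686.23 J
v = √(2 × 686.23/3.79) = 19.03 m/s

v = 19.0 m/s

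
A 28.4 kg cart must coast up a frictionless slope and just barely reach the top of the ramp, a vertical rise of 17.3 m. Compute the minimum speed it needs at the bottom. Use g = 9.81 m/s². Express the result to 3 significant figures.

v = 18.4 m/s

At the top it is momentarily at rest, so all KE converts to PE: ½mv² = mgh
v = √(2gh) = √(2 × 9.81 × 17.3) = 18.42 m/s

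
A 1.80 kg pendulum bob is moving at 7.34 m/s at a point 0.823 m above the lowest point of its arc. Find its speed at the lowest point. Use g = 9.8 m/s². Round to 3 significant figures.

v = 8.37 m/s

Energy conservation between the two points: ½mv₀² + mgh = ½mv²
The mass cancels from both sides.
v² = v₀² + 2gh = (7.34)² + 2(9.8)(0.823) = 70.006
v = √70.006 = 8.367 m/s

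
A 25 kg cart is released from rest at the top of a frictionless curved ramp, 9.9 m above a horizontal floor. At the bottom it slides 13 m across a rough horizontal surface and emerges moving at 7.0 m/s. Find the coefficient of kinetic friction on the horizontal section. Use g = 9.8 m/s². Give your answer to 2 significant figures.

Energy bookkeeping (friction removes W_f = μ_k N d):
mgh = ½mv² + μ_k m g d
mgh = 2425.5 J; ½mv² = 612.50 J
W_f = 2425.5 − 612.50 = 1813 J
μ_k = W_f/(mg·d) = 1813/(245.0 × 13) = 0.5692

μ_k = 0.57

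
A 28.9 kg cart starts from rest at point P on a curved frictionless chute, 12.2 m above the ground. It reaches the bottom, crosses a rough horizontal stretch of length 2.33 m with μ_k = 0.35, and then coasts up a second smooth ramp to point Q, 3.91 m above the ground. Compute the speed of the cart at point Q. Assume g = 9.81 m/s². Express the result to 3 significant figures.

v = 12.1 m/s

Energy at P: mgh₁ = (28.9)(9.81)(12.2) = 3458.8 J
Friction loss: W_f = μ_k mg d = 231.2 J
At Q: ½mv² + mgh₂ = mgh₁ − W_f
½mv² = 3458.8 − 231.2 − 1108.5 = 2119.1 J
v = √(2 × 2119.1/28.9) = 12.11 m/s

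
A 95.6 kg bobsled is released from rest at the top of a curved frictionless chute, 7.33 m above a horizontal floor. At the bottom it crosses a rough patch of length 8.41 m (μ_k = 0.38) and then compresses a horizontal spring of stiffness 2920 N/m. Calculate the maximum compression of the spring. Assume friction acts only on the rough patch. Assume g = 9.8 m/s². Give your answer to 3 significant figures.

x = 1.63 m

Initial energy: E₁ = mgh = (95.6)(9.8)(7.33) = 6867.3 J
Friction removes W_f = μ_k mg d = (0.38)(95.6)(9.8)(8.41) = 2994 J
Energy reaching the spring: E = 6867.3 − 2994 = 3873.2 J
At max compression ½kx² = E ⇒ x = √(2E/k) = √(2 × 3873.2/2920) = 1.629 m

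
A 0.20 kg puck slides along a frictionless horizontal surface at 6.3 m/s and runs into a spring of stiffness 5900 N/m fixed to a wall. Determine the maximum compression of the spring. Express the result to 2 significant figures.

x = 0.037 m

Conservation of energy between contact and max compression: ½mv² = ½kx²
x = v√(m/k) = 6.3 × √(0.20/5900) = 0.03668 m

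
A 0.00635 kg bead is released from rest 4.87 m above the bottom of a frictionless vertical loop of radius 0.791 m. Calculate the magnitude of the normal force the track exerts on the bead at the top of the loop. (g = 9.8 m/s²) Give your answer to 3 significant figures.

N = 0.455 N

Energy from release to top (height 2r): mgh = ½mv_top² + mg(2r)
v_top² = 2g(h − 2r) = 2(9.8)(4.87 − 1.582) = 64.445 m²/s²
At the top, both N and weight point toward the centre: N + mg = mv_top²/r
N = m(v_top²/r − g) = 0.00635(64.445/0.791 − 9.8) = 0.4551 N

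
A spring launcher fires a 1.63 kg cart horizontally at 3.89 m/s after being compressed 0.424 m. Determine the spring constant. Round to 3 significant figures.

k = 137 N/m

Energy stored in the spring equals the launch KE: ½kx² = ½mv²
k = mv²/x² = (1.63)(3.89)²/(0.424)² = 137.2 N/m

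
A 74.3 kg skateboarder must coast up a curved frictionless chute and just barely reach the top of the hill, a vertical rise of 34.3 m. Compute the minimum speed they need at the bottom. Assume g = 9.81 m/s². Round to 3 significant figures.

v = 25.9 m/s

At the top they are momentarily at rest, so all KE converts to PE: ½mv² = mgh
v = √(2gh) = √(2 × 9.81 × 34.3) = 25.94 m/s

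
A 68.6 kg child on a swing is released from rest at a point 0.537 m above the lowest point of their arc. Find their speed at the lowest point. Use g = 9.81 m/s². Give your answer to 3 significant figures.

Energy conservation between the two points: mgh = ½mv²
v = √(2gh) = √(2 × 9.81 × 0.537) = √10.536 = 3.246 m/s

v = 3.25 m/s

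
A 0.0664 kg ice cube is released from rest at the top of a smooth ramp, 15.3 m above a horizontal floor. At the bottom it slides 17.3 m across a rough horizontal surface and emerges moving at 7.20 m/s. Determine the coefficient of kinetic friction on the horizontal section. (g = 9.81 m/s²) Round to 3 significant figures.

Energy at the top = energy at the end + work done against friction:
mgh = ½mv² + μ_k m g d
mgh = 9.9662 J; ½mv² = 1.7211 J
W_f = 9.9662 − 1.7211 = 8.245 J
μ_k = W_f/(mg·d) = 8.245/(0.6514 × 17.3) = 0.7317

μ_k = 0.732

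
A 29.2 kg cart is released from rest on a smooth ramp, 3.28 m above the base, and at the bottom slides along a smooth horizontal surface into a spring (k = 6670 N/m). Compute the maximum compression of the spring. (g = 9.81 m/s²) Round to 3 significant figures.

x = 0.531 m

At max compression the cart is momentarily at rest: mgh = ½kx²
x = √(2mgh/k) = √(2 × 29.2 × 9.81 × 3.28 / 6670) = 0.5308 m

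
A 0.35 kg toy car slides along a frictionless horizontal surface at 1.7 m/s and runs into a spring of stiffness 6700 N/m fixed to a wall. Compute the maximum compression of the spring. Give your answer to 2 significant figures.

x = 0.012 m

Conservation of energy between contact and max compression: ½mv² = ½kx²
x = v√(m/k) = 1.7 × √(0.35/6700) = 0.01229 m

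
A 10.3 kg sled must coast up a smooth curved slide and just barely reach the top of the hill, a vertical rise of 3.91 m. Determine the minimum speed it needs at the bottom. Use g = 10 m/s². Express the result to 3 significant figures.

v = 8.84 m/s

At the top it is momentarily at rest, so all KE converts to PE: ½mv² = mgh
v = √(2gh) = √(2 × 10 × 3.91) = 8.843 m/s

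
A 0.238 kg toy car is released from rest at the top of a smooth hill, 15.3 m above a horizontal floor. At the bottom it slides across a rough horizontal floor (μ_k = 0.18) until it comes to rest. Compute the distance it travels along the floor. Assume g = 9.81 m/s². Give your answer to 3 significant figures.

Energy bookkeeping (friction removes W_f = μ_k N d):
At rest all PE has been dissipated by friction: mgh = μ_k m g d
d = h/μ_k = 15.3/0.18 = 85.00 m

d = 85.0 m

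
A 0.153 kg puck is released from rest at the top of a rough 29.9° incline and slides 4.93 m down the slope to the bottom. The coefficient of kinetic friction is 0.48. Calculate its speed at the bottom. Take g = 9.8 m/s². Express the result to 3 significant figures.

Energy: mgh = ½mv² + W_f, with h = L sinθ and W_f = μ_k (mg cosθ) L
mgh = mgL sinθ = (0.153)(9.8)(4.93)sin29.9° = 3.6848 J
W_f = μ_k mg cosθ · L = (0.48)(0.153)(9.8)cos29.9°·4.93 = 3.076 J
½mv² = 3.6848 − 3.076 = 0.60894 J
v = √(2 × 0.60894/0.153) = 2.821 m/s

v = 2.82 m/s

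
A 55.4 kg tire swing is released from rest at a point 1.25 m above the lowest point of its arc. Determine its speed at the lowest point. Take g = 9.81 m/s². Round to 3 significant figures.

Equating total energy at the two states: mgh = ½mv²
v = √(2gh) = √(2 × 9.81 × 1.25) = √24.525 = 4.952 m/s

v = 4.95 m/s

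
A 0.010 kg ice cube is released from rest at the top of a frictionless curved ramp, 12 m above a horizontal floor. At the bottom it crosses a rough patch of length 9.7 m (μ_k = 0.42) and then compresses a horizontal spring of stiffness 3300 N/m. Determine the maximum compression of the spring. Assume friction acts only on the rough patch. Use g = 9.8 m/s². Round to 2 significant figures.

x = 0.022 m

Initial energy: E₁ = mgh = (0.010)(9.8)(12) = 1.1760 J
Friction removes W_f = μ_k mg d = (0.42)(0.010)(9.8)(9.7) = 0.3993 J
Energy reaching the spring: E = 1.1760 − 0.3993 = 0.77675 J
At max compression ½kx² = E ⇒ x = √(2E/k) = √(2 × 0.77675/3300) = 0.02170 m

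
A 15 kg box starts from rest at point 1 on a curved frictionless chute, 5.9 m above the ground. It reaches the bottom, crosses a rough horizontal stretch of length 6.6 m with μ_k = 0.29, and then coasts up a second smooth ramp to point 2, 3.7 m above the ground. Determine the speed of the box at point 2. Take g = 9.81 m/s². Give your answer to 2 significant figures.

Energy at 1: mgh₁ = (15)(9.81)(5.9) = 868.19 J
Friction loss: W_f = μ_k mg d = 281.6 J
At 2: ½mv² + mgh₂ = mgh₁ − W_f
½mv² = 868.19 − 281.6 − 544.46 = 42.085 J
v = √(2 × 42.085/15) = 2.369 m/s

v = 2.4 m/s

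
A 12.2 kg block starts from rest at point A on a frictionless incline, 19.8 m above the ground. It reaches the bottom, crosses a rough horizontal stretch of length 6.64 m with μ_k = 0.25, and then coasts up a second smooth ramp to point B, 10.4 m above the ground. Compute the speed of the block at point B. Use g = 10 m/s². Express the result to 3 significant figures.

Energy at A: mgh₁ = (12.2)(10)(19.8) = 2415.6 J
Friction loss: W_f = μ_k mg d = 202.5 J
At B: ½mv² + mgh₂ = mgh₁ − W_f
½mv² = 2415.6 − 202.5 − 1268.8 = 944.28 J
v = √(2 × 944.28/12.2) = 12.44 m/s

v = 12.4 m/s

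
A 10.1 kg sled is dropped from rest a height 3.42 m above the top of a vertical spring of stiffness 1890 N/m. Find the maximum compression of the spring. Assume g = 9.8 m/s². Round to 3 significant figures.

Measuring PE from the top of the relaxed spring, at max compression the sled has dropped H + x with zero KE, so:
mg(H + x) = ½kx²
½(1890)x² − (10.1)(9.8)x − (10.1)(9.8)(3.42) = 0
945.0x² − 98.98x − 338.5 = 0
x = [98.98 + √(9797 + 1.2796e+06)]/(2 × 945.0) = 0.6532 m

x = 0.653 m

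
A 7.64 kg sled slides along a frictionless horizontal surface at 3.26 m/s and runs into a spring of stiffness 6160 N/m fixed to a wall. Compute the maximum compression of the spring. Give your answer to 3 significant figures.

x = 0.115 m

Conservation of energy between contact and max compression: ½mv² = ½kx²
x = v√(m/k) = 3.26 × √(7.64/6160) = 0.1148 m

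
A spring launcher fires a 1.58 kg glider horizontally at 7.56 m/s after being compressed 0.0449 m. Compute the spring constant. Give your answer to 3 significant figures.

½kx² = ½mv²
k = mv²/x² = (1.58)(7.56)²/(0.0449)² = 44793 N/m

k = 44800 N/m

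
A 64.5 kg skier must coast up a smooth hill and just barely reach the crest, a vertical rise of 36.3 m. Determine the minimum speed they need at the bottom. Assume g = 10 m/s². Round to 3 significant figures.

v = 26.9 m/s

At the top they are momentarily at rest, so all KE converts to PE: ½mv² = mgh
v = √(2gh) = √(2 × 10 × 36.3) = 26.94 m/s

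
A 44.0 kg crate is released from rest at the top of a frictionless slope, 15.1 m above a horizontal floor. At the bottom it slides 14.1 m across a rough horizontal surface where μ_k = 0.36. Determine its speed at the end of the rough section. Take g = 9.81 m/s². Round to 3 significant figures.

Energy at the top = energy at the end + work done against friction:
mgh = ½mv² + μ_k m g d
W_f = μ_k mg d = (0.36)(44.0)(9.81)(14.1) = 2191 J
½mv² = mgh − W_f = 6517.8 − 2191 = 4326.8 J
v = √(2 × 4326.8/44.0) = 14.02 m/s

v = 14.0 m/s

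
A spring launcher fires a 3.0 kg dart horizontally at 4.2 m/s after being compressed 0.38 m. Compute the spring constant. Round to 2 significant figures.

½kx² = ½mv²
k = mv²/x² = (3.0)(4.2)²/(0.38)² = 366.5 N/m

k = 370 N/m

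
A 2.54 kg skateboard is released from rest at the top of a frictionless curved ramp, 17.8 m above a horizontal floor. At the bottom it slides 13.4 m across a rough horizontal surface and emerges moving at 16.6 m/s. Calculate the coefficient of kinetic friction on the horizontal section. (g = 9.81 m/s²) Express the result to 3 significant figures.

Energy at the top = energy at the end + work done against friction:
mgh = ½mv² + μ_k m g d
mgh = 443.53 J; ½mv² = 349.96 J
W_f = 443.53 − 349.96 = 93.57 J
μ_k = W_f/(mg·d) = 93.57/(24.92 × 13.4) = 0.2802

μ_k = 0.280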